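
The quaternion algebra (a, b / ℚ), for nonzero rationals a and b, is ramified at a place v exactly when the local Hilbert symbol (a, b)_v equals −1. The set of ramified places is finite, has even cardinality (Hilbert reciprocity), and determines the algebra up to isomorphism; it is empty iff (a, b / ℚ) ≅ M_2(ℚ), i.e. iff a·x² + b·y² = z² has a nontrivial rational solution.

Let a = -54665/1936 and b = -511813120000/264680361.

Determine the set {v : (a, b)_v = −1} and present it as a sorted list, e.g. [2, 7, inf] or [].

(a, b) ≡ (-65, -7) mod (ℚ^×)²; places V = {2, 3, 5, 7, 11, 13, 17, 29, ∞}.
(a,b)_∞: sgn(-65)=−, sgn(-7)=−, so -1.
(a,b)_3: α=0, u≡1; β=-2, v≡2 (mod 3); (1|3)=+1, (2|3)=-1; sign (−1)^0·+1^-2·-1^0 = +1.
(a,b)_11: α=-2, u≡1; β=-2, v≡9 (mod 11); (1|11)=+1, (9|11)=+1; sign (−1)^0·+1^-2·+1^-2 = +1.
(a,b)_29: α=2, u≡1; β=-2, v≡7 (mod 29); (1|29)=+1, (7|29)=+1; sign (−1)^0·+1^-2·+1^2 = +1.
(a,b)_5: α=1, u≡2; β=4, v≡3 (mod 5); (2|5)=-1, (3|5)=-1; sign (−1)^0·-1^4·-1^1 = -1.
(a,b)_7: α=0, u≡3; β=1, v≡5 (mod 7); (3|7)=-1, (5|7)=-1; sign (−1)^0·-1^1·-1^0 = -1.
(a,b)_17: α=0, u≡5; β=-2, v≡5 (mod 17); (5|17)=-1, (5|17)=-1; sign (−1)^0·-1^-2·-1^0 = +1.
(a,b)_2: α=-4, β=12; u≡7, v≡1 (mod 8); ε(u)ε(v)=1·0, αω(v)=-4·0, βω(u)=12·0; sum ≡ 0  ⇒  +1.
(a,b)_13: α=1, u≡6; β=4, v≡11 (mod 13); (6|13)=-1, (11|13)=-1; sign (−1)^0·-1^4·-1^1 = -1.
|Ram(-65, -7)| = 4, even; anisotropic at {5, 7, 13, ∞}.

[5, 7, 13, inf]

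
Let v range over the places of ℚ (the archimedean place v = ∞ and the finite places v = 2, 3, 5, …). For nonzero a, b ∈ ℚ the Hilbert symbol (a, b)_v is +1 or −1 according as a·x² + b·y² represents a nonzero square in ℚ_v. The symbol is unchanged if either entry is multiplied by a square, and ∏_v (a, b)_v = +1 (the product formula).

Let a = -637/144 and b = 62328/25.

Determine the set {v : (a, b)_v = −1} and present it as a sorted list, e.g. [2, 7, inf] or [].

(a, b) ≡ (-13, 318) mod (ℚ^×)²; places V = {2, 3, 5, 7, 13, 53, ∞}.
(a,b)_∞: sgn(-13)=−, sgn(318)=+, so +1.
(a,b)_53: α=0, u≡46; β=1, v≡11 (mod 53); (46|53)=+1, (11|53)=+1; sign (−1)^0·+1^1·+1^0 = +1.
(a,b)_5: α=0, u≡2; β=-2, v≡3 (mod 5); (2|5)=-1, (3|5)=-1; sign (−1)^0·-1^-2·-1^0 = +1.
(a,b)_13: α=1, u≡3; β=0, v≡7 (mod 13); (3|13)=+1, (7|13)=-1; sign (−1)^0·+1^0·-1^1 = -1.
(a,b)_7: α=2, u≡2; β=2, v≡3 (mod 7); (2|7)=+1, (3|7)=-1; sign (−1)^0·+1^2·-1^2 = +1.
(a,b)_2: α=-4, β=3; u≡3, v≡7 (mod 8); ε(u)ε(v)=1·1, αω(v)=-4·0, βω(u)=3·1; sum ≡ 0  ⇒  +1.
(a,b)_3: α=-2, u≡2; β=1, v≡1 (mod 3); (2|3)=-1, (1|3)=+1; sign (−1)^0·-1^1·+1^-2 = -1.
Ram(-13, 318) = {3, 13}; no ℚ_3-point on the conic.

[3, 13]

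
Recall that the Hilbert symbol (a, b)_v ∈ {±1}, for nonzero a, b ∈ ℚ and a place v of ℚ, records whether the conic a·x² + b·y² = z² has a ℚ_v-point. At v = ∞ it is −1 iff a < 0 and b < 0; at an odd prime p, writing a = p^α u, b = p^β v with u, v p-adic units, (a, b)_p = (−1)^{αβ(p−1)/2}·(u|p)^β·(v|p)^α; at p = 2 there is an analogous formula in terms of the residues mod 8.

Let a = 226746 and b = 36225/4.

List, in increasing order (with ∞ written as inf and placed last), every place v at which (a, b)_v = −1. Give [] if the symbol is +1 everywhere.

Mod squares: a ≡ 25194, b ≡ 161. Check v ∈ {∞, 2, 3, 5, 7, 13, 17, 19, 23}.
v=5: a=5^0·(≡1), b=5^2·(≡1) mod 5; (1|5)=+1, (1|5)=+1; (−1)^{0·2·2}·(+1)^2·(+1)^0 = +1.
v=13: a=13^1·(≡9), b=13^0·(≡5) mod 13; (9|13)=+1, (5|13)=-1; (−1)^{1·0·6}·(+1)^0·(-1)^1 = -1.
v=23: a=23^0·(≡12), b=23^1·(≡20) mod 23; (12|23)=+1, (20|23)=-1; (−1)^{0·1·11}·(+1)^1·(-1)^0 = +1.
v=3: a=3^3·(≡1), b=3^2·(≡2) mod 3; (1|3)=+1, (2|3)=-1; (−1)^{3·2·1}·(+1)^2·(-1)^3 = -1.
v=∞: 25194 > 0 and 161 > 0  ⇒  (a,b)_∞ = +1.
v=2: v_2(a)=1, v_2(b)=-2; units ≡ 5, 1 (mod 8); ε·ε+αω+βω = 0·0+1·0+-2·1 ≡ 0  ⇒  (a,b)_2 = +1.
v=7: a=7^0·(≡2), b=7^1·(≡4) mod 7; (2|7)=+1, (4|7)=+1; (−1)^{0·1·3}·(+1)^1·(+1)^0 = +1.
v=17: a=17^1·(≡10), b=17^0·(≡8) mod 17; (10|17)=-1, (8|17)=+1; (−1)^{1·0·8}·(-1)^0·(+1)^1 = +1.
v=19: a=19^1·(≡2), b=19^0·(≡17) mod 19; (2|19)=-1, (17|19)=+1; (−1)^{1·0·9}·(-1)^0·(+1)^1 = +1.
Ram(25194, 161) = {3, 13}; no ℚ_3-point on the conic.

[3, 13]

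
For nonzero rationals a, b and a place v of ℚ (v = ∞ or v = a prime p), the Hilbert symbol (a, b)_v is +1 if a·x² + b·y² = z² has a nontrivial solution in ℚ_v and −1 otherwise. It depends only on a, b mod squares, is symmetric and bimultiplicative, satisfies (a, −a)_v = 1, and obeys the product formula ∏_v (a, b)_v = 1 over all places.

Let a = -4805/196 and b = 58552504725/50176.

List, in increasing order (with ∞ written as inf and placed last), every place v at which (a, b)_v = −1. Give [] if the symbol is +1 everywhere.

[11, 19]

(a, b) ≡ (-5, 14421) mod (ℚ^×)²; places V = {2, 3, 5, 7, 11, 13, 19, 23, 31, ∞}.
(a,b)_23: α=0, u≡4; β=1, v≡2 (mod 23); (4|23)=+1, (2|23)=+1; sign (−1)^0·+1^1·+1^0 = +1.
(a,b)_3: α=0, u≡1; β=1, v≡1 (mod 3); (1|3)=+1, (1|3)=+1; sign (−1)^0·+1^1·+1^0 = +1.
(a,b)_11: α=0, u≡10; β=1, v≡6 (mod 11); (10|11)=-1, (6|11)=-1; sign (−1)^0·-1^1·-1^0 = -1.
(a,b)_19: α=0, u≡13; β=1, v≡13 (mod 19); (13|19)=-1, (13|19)=-1; sign (−1)^0·-1^1·-1^0 = -1.
(a,b)_5: α=1, u≡4; β=2, v≡4 (mod 5); (4|5)=+1, (4|5)=+1; sign (−1)^0·+1^2·+1^1 = +1.
(a,b)_7: α=-2, u≡1; β=-2, v≡4 (mod 7); (1|7)=+1, (4|7)=+1; sign (−1)^0·+1^-2·+1^-2 = +1.
(a,b)_2: α=-2, β=-10; u≡3, v≡5 (mod 8); ε(u)ε(v)=1·0, αω(v)=-2·1, βω(u)=-10·1; sum ≡ 0  ⇒  +1.
(a,b)_13: α=0, u≡5; β=2, v≡12 (mod 13); (5|13)=-1, (12|13)=+1; sign (−1)^0·-1^2·+1^0 = +1.
(a,b)_∞: sgn(-5)=−, sgn(14421)=+, so +1.
(a,b)_31: α=2, u≡15; β=2, v≡3 (mod 31); (15|31)=-1, (3|31)=-1; sign (−1)^0·-1^2·-1^2 = +1.
|Ram(-5, 14421)| = 2, even; anisotropic at {11, 19}.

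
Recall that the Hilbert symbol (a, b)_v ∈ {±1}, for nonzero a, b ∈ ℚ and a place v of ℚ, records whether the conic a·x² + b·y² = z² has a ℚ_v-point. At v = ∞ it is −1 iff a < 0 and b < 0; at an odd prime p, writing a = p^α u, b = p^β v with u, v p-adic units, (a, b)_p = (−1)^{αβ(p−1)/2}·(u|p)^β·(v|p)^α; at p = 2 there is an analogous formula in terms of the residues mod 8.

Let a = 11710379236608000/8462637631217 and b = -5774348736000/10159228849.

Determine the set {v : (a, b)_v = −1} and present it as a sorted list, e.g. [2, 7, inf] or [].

(a, b) ≡ (2210, -390) mod (ℚ^×)²; places V = {2, 3, 5, 7, 11, 13, 17, ∞}.
(a,b)_11: α=-4, u≡6; β=-4, v≡10 (mod 11); (6|11)=-1, (10|11)=-1; sign (−1)^0·-1^-4·-1^-4 = +1.
(a,b)_13: α=7, u≡10; β=5, v≡10 (mod 13); (10|13)=+1, (10|13)=+1; sign (−1)^0·+1^5·+1^7 = +1.
(a,b)_5: α=3, u≡2; β=3, v≡3 (mod 5); (2|5)=-1, (3|5)=-1; sign (−1)^0·-1^3·-1^3 = +1.
(a,b)_∞: sgn(2210)=+, sgn(-390)=−, so +1.
(a,b)_2: α=11, β=9; u≡1, v≡5 (mod 8); ε(u)ε(v)=0·0, αω(v)=11·1, βω(u)=9·0; sum ≡ 1  ⇒  -1.
(a,b)_3: α=6, u≡2; β=5, v≡2 (mod 3); (2|3)=-1, (2|3)=-1; sign (−1)^0·-1^5·-1^6 = -1.
(a,b)_17: α=-3, u≡12; β=-2, v≡15 (mod 17); (12|17)=-1, (15|17)=+1; sign (−1)^0·-1^-2·+1^-3 = +1.
(a,b)_7: α=-6, u≡6; β=-4, v≡2 (mod 7); (6|7)=-1, (2|7)=+1; sign (−1)^0·-1^-4·+1^-6 = +1.
Ram(2210, -390) = {2, 3}; no ℚ_2-point on the conic.

[2, 3]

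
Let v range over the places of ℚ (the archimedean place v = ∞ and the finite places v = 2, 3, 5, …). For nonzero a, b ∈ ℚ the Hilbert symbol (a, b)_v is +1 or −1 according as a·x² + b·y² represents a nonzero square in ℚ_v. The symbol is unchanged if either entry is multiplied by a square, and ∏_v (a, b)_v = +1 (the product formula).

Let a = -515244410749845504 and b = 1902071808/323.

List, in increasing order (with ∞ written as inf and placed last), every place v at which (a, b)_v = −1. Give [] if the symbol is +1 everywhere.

[2, 7, 17, 19]

(a, b) ≡ (-2261, 4199) mod (ℚ^×)²; places V = {2, 3, 7, 13, 17, 19, ∞}.
(a,b)_2: α=22, β=12; u≡3, v≡7 (mod 8); ε(u)ε(v)=1·1, αω(v)=22·0, βω(u)=12·1; sum ≡ 1  ⇒  -1.
(a,b)_13: α=2, u≡3; β=1, v≡8 (mod 13); (3|13)=+1, (8|13)=-1; sign (−1)^0·+1^1·-1^2 = +1.
(a,b)_∞: sgn(-2261)=−, sgn(4199)=+, so +1.
(a,b)_17: α=1, u≡7; β=-1, v≡8 (mod 17); (7|17)=-1, (8|17)=+1; sign (−1)^0·-1^-1·+1^1 = -1.
(a,b)_7: α=3, u≡3; β=2, v≡6 (mod 7); (3|7)=-1, (6|7)=-1; sign (−1)^0·-1^2·-1^3 = -1.
(a,b)_19: α=1, u≡15; β=-1, v≡14 (mod 19); (15|19)=-1, (14|19)=-1; sign (−1)^1·-1^-1·-1^1 = -1.
(a,b)_3: α=8, u≡1; β=6, v≡2 (mod 3); (1|3)=+1, (2|3)=-1; sign (−1)^0·+1^6·-1^8 = +1.
|Ram(-2261, 4199)| = 4, even; anisotropic at {2, 7, 17, 19}.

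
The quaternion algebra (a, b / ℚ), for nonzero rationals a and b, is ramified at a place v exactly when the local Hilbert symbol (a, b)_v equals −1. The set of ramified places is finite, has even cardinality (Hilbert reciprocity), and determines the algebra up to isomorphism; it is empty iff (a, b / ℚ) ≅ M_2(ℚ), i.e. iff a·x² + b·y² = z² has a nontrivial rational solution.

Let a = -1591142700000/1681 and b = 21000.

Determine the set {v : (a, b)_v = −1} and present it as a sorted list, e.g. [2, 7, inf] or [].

[5, 7]

(a, b) ≡ (-30, 210) mod (ℚ^×)²; places V = {2, 3, 5, 7, 41, 47, ∞}.
(a,b)_∞: sgn(-30)=−, sgn(210)=+, so +1.
(a,b)_5: α=5, u≡1; β=3, v≡3 (mod 5); (1|5)=+1, (3|5)=-1; sign (−1)^0·+1^3·-1^5 = -1.
(a,b)_7: α=4, u≡3; β=1, v≡4 (mod 7); (3|7)=-1, (4|7)=+1; sign (−1)^0·-1^1·+1^4 = -1.
(a,b)_3: α=1, u≡2; β=1, v≡1 (mod 3); (2|3)=-1, (1|3)=+1; sign (−1)^1·-1^1·+1^1 = +1.
(a,b)_2: α=5, β=3; u≡1, v≡1 (mod 8); ε(u)ε(v)=0·0, αω(v)=5·0, βω(u)=3·0; sum ≡ 0  ⇒  +1.
(a,b)_41: α=-2, u≡17; β=0, v≡8 (mod 41); (17|41)=-1, (8|41)=+1; sign (−1)^0·-1^0·+1^-2 = +1.
(a,b)_47: α=2, u≡21; β=0, v≡38 (mod 47); (21|47)=+1, (38|47)=-1; sign (−1)^0·+1^0·-1^2 = +1.
|Ram(-30, 210)| = 2, even; anisotropic at {5, 7}.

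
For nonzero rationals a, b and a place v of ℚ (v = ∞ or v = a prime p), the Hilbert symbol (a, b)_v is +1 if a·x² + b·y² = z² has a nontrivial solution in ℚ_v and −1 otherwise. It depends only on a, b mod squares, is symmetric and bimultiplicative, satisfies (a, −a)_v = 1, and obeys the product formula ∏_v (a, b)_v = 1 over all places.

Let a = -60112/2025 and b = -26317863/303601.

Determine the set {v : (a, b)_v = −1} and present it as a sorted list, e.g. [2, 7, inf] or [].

[13, inf]

(a, b) ≡ (-13, -143) mod (ℚ^×)²; places V = {2, 3, 5, 11, 13, 17, 19, 29, ∞}.
(a,b)_19: α=0, u≡9; β=-2, v≡5 (mod 19); (9|19)=+1, (5|19)=+1; sign (−1)^0·+1^-2·+1^0 = +1.
(a,b)_∞: sgn(-13)=−, sgn(-143)=−, so -1.
(a,b)_5: α=-2, u≡3; β=0, v≡2 (mod 5); (3|5)=-1, (2|5)=-1; sign (−1)^0·-1^0·-1^-2 = +1.
(a,b)_2: α=4, β=0; u≡3, v≡1 (mod 8); ε(u)ε(v)=1·0, αω(v)=4·0, βω(u)=0·1; sum ≡ 0  ⇒  +1.
(a,b)_29: α=0, u≡28; β=-2, v≡10 (mod 29); (28|29)=+1, (10|29)=-1; sign (−1)^0·+1^-2·-1^0 = +1.
(a,b)_3: α=-4, u≡2; β=2, v≡1 (mod 3); (2|3)=-1, (1|3)=+1; sign (−1)^0·-1^2·+1^-4 = +1.
(a,b)_13: α=1, u≡3; β=3, v≡6 (mod 13); (3|13)=+1, (6|13)=-1; sign (−1)^0·+1^3·-1^1 = -1.
(a,b)_17: α=2, u≡15; β=0, v≡5 (mod 17); (15|17)=+1, (5|17)=-1; sign (−1)^0·+1^0·-1^2 = +1.
(a,b)_11: α=0, u≡3; β=3, v≡5 (mod 11); (3|11)=+1, (5|11)=+1; sign (−1)^0·+1^3·+1^0 = +1.
Ram(-13, -143) = {13, ∞}; no ℚ_13-point on the conic.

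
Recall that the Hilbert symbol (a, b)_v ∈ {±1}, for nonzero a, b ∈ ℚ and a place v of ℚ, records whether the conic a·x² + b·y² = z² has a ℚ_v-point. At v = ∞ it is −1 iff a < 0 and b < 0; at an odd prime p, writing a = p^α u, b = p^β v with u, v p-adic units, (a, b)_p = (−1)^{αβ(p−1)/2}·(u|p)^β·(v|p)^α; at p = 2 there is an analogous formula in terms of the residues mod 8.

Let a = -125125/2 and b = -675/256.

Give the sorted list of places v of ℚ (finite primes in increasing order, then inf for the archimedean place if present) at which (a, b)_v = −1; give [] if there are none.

(a, b) ≡ (-10010, -3) mod (ℚ^×)²; places V = {2, 3, 5, 7, 11, 13, ∞}.
(a,b)_2: α=-1, β=-8; u≡3, v≡5 (mod 8); ε(u)ε(v)=1·0, αω(v)=-1·1, βω(u)=-8·1; sum ≡ 1  ⇒  -1.
(a,b)_11: α=1, u≡5; β=0, v≡6 (mod 11); (5|11)=+1, (6|11)=-1; sign (−1)^0·+1^0·-1^1 = -1.
(a,b)_5: α=3, u≡2; β=2, v≡3 (mod 5); (2|5)=-1, (3|5)=-1; sign (−1)^0·-1^2·-1^3 = -1.
(a,b)_3: α=0, u≡1; β=3, v≡2 (mod 3); (1|3)=+1, (2|3)=-1; sign (−1)^0·+1^3·-1^0 = +1.
(a,b)_∞: sgn(-10010)=−, sgn(-3)=−, so -1.
(a,b)_13: α=1, u≡4; β=0, v≡3 (mod 13); (4|13)=+1, (3|13)=+1; sign (−1)^0·+1^0·+1^1 = +1.
(a,b)_7: α=1, u≡5; β=0, v≡1 (mod 7); (5|7)=-1, (1|7)=+1; sign (−1)^0·-1^0·+1^1 = +1.
(-10010, -3 / ℚ) ramifies at {2, 5, 11, ∞}: a division algebra.

[2, 5, 11, inf]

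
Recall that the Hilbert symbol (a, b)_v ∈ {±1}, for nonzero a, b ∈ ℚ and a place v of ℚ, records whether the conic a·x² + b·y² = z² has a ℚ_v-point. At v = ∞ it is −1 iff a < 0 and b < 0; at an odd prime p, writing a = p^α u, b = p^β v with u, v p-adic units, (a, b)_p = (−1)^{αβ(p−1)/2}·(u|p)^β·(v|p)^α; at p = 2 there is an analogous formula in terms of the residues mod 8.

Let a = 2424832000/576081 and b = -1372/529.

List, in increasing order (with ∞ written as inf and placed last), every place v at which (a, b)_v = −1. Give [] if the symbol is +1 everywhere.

[5, 7]

Mod squares: a ≡ 370, b ≡ -7. Check v ∈ {∞, 2, 3, 5, 7, 11, 23, 37}.
v=2: v_2(a)=19, v_2(b)=2; units ≡ 1, 1 (mod 8); ε·ε+αω+βω = 0·0+19·0+2·0 ≡ 0  ⇒  (a,b)_2 = +1.
v=∞: 370 > 0 and -7 < 0  ⇒  (a,b)_∞ = +1.
v=7: a=7^0·(≡5), b=7^3·(≡6) mod 7; (5|7)=-1, (6|7)=-1; (−1)^{0·3·3}·(-1)^3·(-1)^0 = -1.
v=3: a=3^-2·(≡1), b=3^0·(≡2) mod 3; (1|3)=+1, (2|3)=-1; (−1)^{-2·0·1}·(+1)^0·(-1)^-2 = +1.
v=5: a=5^3·(≡1), b=5^0·(≡2) mod 5; (1|5)=+1, (2|5)=-1; (−1)^{3·0·2}·(+1)^0·(-1)^3 = -1.
v=11: a=11^-2·(≡7), b=11^0·(≡3) mod 11; (7|11)=-1, (3|11)=+1; (−1)^{-2·0·5}·(-1)^0·(+1)^-2 = +1.
v=23: a=23^-2·(≡18), b=23^-2·(≡8) mod 23; (18|23)=+1, (8|23)=+1; (−1)^{-2·-2·11}·(+1)^-2·(+1)^-2 = +1.
v=37: a=37^1·(≡36), b=37^0·(≡30) mod 37; (36|37)=+1, (30|37)=+1; (−1)^{1·0·18}·(+1)^0·(+1)^1 = +1.
(370, -7 / ℚ) ramifies at {5, 7}: a division algebra.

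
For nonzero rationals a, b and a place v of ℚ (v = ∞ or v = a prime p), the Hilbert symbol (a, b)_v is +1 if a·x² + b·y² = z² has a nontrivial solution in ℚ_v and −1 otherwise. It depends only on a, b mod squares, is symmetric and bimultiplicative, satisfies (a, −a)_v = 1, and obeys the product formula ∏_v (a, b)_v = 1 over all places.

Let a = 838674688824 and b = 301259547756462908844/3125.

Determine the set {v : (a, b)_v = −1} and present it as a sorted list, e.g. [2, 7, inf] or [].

(a, b) ≡ (174, 57855) mod (ℚ^×)²; places V = {2, 3, 5, 7, 11, 17, 19, 29, ∞}.
(a,b)_3: α=5, u≡1; β=7, v≡1 (mod 3); (1|3)=+1, (1|3)=+1; sign (−1)^1·+1^7·+1^5 = -1.
(a,b)_11: α=0, u≡5; β=2, v≡7 (mod 11); (5|11)=+1, (7|11)=-1; sign (−1)^0·+1^2·-1^0 = +1.
(a,b)_19: α=2, u≡13; β=3, v≡16 (mod 19); (13|19)=-1, (16|19)=+1; sign (−1)^0·-1^3·+1^2 = -1.
(a,b)_2: α=3, β=2; u≡7, v≡7 (mod 8); ε(u)ε(v)=1·1, αω(v)=3·0, βω(u)=2·0; sum ≡ 1  ⇒  -1.
(a,b)_5: α=0, u≡4; β=-5, v≡4 (mod 5); (4|5)=+1, (4|5)=+1; sign (−1)^0·+1^-5·+1^0 = +1.
(a,b)_29: α=3, u≡28; β=5, v≡4 (mod 29); (28|29)=+1, (4|29)=+1; sign (−1)^0·+1^5·+1^3 = +1.
(a,b)_7: α=2, u≡6; β=1, v≡5 (mod 7); (6|7)=-1, (5|7)=-1; sign (−1)^0·-1^1·-1^2 = -1.
(a,b)_17: α=0, u≡16; β=2, v≡2 (mod 17); (16|17)=+1, (2|17)=+1; sign (−1)^0·+1^2·+1^0 = +1.
(a,b)_∞: sgn(174)=+, sgn(57855)=+, so +1.
Ram(174, 57855) = {2, 3, 7, 19}; no ℚ_2-point on the conic.

[2, 3, 7, 19]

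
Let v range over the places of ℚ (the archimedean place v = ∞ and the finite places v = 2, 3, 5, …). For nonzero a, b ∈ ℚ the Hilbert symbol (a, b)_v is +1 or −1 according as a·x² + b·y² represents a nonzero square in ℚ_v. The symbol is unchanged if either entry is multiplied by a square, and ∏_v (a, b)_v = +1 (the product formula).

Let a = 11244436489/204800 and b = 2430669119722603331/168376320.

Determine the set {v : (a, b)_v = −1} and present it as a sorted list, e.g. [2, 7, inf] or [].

(a, b) ≡ (6578, 606970) mod (ℚ^×)²; places V = {2, 3, 5, 7, 11, 13, 23, 29, 31, 43, ∞}.
(a,b)_3: α=0, u≡2; β=-4, v≡1 (mod 3); (2|3)=-1, (1|3)=+1; sign (−1)^0·-1^-4·+1^0 = +1.
(a,b)_31: α=0, u≡6; β=2, v≡11 (mod 31); (6|31)=-1, (11|31)=-1; sign (−1)^0·-1^2·-1^0 = +1.
(a,b)_43: α=4, u≡12; β=4, v≡16 (mod 43); (12|43)=-1, (16|43)=+1; sign (−1)^0·-1^4·+1^4 = +1.
(a,b)_29: α=0, u≡4; β=-1, v≡10 (mod 29); (4|29)=+1, (10|29)=-1; sign (−1)^0·+1^-1·-1^0 = +1.
(a,b)_13: α=1, u≡12; β=3, v≡2 (mod 13); (12|13)=+1, (2|13)=-1; sign (−1)^0·+1^3·-1^1 = -1.
(a,b)_7: α=0, u≡6; β=-1, v≡4 (mod 7); (6|7)=-1, (4|7)=+1; sign (−1)^0·-1^-1·+1^0 = -1.
(a,b)_∞: sgn(6578)=+, sgn(606970)=+, so +1.
(a,b)_11: α=1, u≡1; β=4, v≡5 (mod 11); (1|11)=+1, (5|11)=+1; sign (−1)^0·+1^4·+1^1 = +1.
(a,b)_23: α=1, u≡19; β=1, v≡16 (mod 23); (19|23)=-1, (16|23)=+1; sign (−1)^1·-1^1·+1^1 = +1.
(a,b)_5: α=-2, u≡2; β=-1, v≡4 (mod 5); (2|5)=-1, (4|5)=+1; sign (−1)^0·-1^-1·+1^-2 = -1.
(a,b)_2: α=-13, β=-11; u≡1, v≡5 (mod 8); ε(u)ε(v)=0·0, αω(v)=-13·1, βω(u)=-11·0; sum ≡ 1  ⇒  -1.
|Ram(6578, 606970)| = 4, even; anisotropic at {2, 5, 7, 13}.

[2, 5, 7, 13]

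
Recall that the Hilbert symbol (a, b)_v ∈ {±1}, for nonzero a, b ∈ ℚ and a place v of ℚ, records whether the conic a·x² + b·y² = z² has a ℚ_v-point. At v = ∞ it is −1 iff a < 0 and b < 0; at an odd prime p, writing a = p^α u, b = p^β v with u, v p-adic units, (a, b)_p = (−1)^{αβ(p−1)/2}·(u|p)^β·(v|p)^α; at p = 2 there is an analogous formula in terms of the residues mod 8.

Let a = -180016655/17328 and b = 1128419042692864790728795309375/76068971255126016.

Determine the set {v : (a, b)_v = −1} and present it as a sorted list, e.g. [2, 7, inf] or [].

(a, b) ≡ (-1365, 330) mod (ℚ^×)²; places V = {2, 3, 5, 7, 11, 13, 17, 19, 23, 37, ∞}.
(a,b)_3: α=-1, u≡1; β=-7, v≡2 (mod 3); (1|3)=+1, (2|3)=-1; sign (−1)^1·+1^-7·-1^-1 = +1.
(a,b)_7: α=1, u≡4; β=2, v≡2 (mod 7); (4|7)=+1, (2|7)=+1; sign (−1)^0·+1^2·+1^1 = +1.
(a,b)_∞: sgn(-1365)=−, sgn(330)=+, so +1.
(a,b)_19: α=-2, u≡8; β=-8, v≡17 (mod 19); (8|19)=-1, (17|19)=+1; sign (−1)^0·-1^-8·+1^-2 = +1.
(a,b)_13: α=1, u≡4; β=2, v≡7 (mod 13); (4|13)=+1, (7|13)=-1; sign (−1)^0·+1^2·-1^1 = -1.
(a,b)_2: α=-4, β=-11; u≡3, v≡5 (mod 8); ε(u)ε(v)=1·0, αω(v)=-4·1, βω(u)=-11·1; sum ≡ 1  ⇒  -1.
(a,b)_23: α=0, u≡10; β=2, v≡18 (mod 23); (10|23)=-1, (18|23)=+1; sign (−1)^0·-1^2·+1^0 = +1.
(a,b)_5: α=1, u≡3; β=5, v≡4 (mod 5); (3|5)=-1, (4|5)=+1; sign (−1)^0·-1^5·+1^1 = -1.
(a,b)_11: α=0, u≡2; β=3, v≡2 (mod 11); (2|11)=-1, (2|11)=-1; sign (−1)^0·-1^3·-1^0 = -1.
(a,b)_17: α=2, u≡14; β=6, v≡6 (mod 17); (14|17)=-1, (6|17)=-1; sign (−1)^0·-1^6·-1^2 = +1.
(a,b)_37: α=2, u≡28; β=6, v≡28 (mod 37); (28|37)=+1, (28|37)=+1; sign (−1)^0·+1^6·+1^2 = +1.
|Ram(-1365, 330)| = 4, even; anisotropic at {2, 5, 11, 13}.

[2, 5, 11, 13]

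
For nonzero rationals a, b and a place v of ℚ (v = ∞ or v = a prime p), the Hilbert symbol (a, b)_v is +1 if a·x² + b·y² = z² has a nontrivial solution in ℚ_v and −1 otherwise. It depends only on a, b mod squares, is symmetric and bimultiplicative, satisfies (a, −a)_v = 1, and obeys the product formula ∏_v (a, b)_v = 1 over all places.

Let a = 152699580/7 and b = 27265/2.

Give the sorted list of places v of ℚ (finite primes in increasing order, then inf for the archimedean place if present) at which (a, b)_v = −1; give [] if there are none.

[5, 7]

(a, b) ≡ (27265, 54530) mod (ℚ^×)²; places V = {2, 3, 5, 7, 11, 19, 41, ∞}.
(a,b)_5: α=1, u≡3; β=1, v≡4 (mod 5); (3|5)=-1, (4|5)=+1; sign (−1)^0·-1^1·+1^1 = -1.
(a,b)_7: α=-1, u≡5; β=1, v≡5 (mod 7); (5|7)=-1, (5|7)=-1; sign (−1)^1·-1^1·-1^-1 = -1.
(a,b)_3: α=4, u≡1; β=0, v≡2 (mod 3); (1|3)=+1, (2|3)=-1; sign (−1)^0·+1^0·-1^4 = +1.
(a,b)_11: α=2, u≡7; β=0, v≡9 (mod 11); (7|11)=-1, (9|11)=+1; sign (−1)^0·-1^0·+1^2 = +1.
(a,b)_41: α=1, u≡9; β=1, v≡25 (mod 41); (9|41)=+1, (25|41)=+1; sign (−1)^0·+1^1·+1^1 = +1.
(a,b)_2: α=2, β=-1; u≡1, v≡1 (mod 8); ε(u)ε(v)=0·0, αω(v)=2·0, βω(u)=-1·0; sum ≡ 0  ⇒  +1.
(a,b)_19: α=1, u≡15; β=1, v≡5 (mod 19); (15|19)=-1, (5|19)=+1; sign (−1)^1·-1^1·+1^1 = +1.
(a,b)_∞: sgn(27265)=+, sgn(54530)=+, so +1.
(27265, 54530 / ℚ) ramifies at {5, 7}: a division algebra.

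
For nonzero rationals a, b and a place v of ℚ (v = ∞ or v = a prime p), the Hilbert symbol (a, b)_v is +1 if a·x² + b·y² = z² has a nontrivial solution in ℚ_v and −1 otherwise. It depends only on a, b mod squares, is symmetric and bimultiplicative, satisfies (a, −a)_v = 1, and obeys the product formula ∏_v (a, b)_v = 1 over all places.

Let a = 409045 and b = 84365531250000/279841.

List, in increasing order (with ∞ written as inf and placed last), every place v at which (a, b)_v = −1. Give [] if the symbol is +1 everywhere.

[5, 11, 13, 31]

(a, b) ≡ (409045, 13498485) mod (ℚ^×)²; places V = {2, 3, 5, 7, 11, 13, 23, 29, 31, ∞}.
(a,b)_13: α=1, u≡5; β=1, v≡9 (mod 13); (5|13)=-1, (9|13)=+1; sign (−1)^0·-1^1·+1^1 = -1.
(a,b)_∞: sgn(409045)=+, sgn(13498485)=+, so +1.
(a,b)_5: α=1, u≡4; β=9, v≡2 (mod 5); (4|5)=+1, (2|5)=-1; sign (−1)^0·+1^9·-1^1 = -1.
(a,b)_31: α=1, u≡20; β=1, v≡1 (mod 31); (20|31)=+1, (1|31)=+1; sign (−1)^1·+1^1·+1^1 = -1.
(a,b)_11: α=0, u≡10; β=1, v≡6 (mod 11); (10|11)=-1, (6|11)=-1; sign (−1)^0·-1^1·-1^0 = -1.
(a,b)_7: α=1, u≡6; β=1, v≡1 (mod 7); (6|7)=-1, (1|7)=+1; sign (−1)^1·-1^1·+1^1 = +1.
(a,b)_2: α=0, β=4; u≡5, v≡5 (mod 8); ε(u)ε(v)=0·0, αω(v)=0·1, βω(u)=4·1; sum ≡ 0  ⇒  +1.
(a,b)_3: α=0, u≡1; β=1, v≡2 (mod 3); (1|3)=+1, (2|3)=-1; sign (−1)^0·+1^1·-1^0 = +1.
(a,b)_29: α=1, u≡11; β=1, v≡27 (mod 29); (11|29)=-1, (27|29)=-1; sign (−1)^0·-1^1·-1^1 = +1.
(a,b)_23: α=0, u≡13; β=-4, v≡22 (mod 23); (13|23)=+1, (22|23)=-1; sign (−1)^0·+1^-4·-1^0 = +1.
Ram(409045, 13498485) = {5, 11, 13, 31}; no ℚ_5-point on the conic.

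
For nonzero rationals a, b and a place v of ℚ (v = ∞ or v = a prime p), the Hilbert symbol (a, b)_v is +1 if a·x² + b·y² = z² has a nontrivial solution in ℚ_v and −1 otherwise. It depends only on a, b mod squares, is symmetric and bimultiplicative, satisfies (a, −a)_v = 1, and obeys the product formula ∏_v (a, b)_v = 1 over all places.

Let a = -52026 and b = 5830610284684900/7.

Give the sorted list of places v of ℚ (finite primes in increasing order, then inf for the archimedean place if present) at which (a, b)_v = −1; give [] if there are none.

[2, 7, 17, 29]

(a, b) ≡ (-52026, 44863) mod (ℚ^×)²; places V = {2, 3, 5, 7, 11, 13, 17, 23, 29, ∞}.
(a,b)_∞: sgn(-52026)=−, sgn(44863)=+, so +1.
(a,b)_13: α=1, u≡2; β=3, v≡5 (mod 13); (2|13)=-1, (5|13)=-1; sign (−1)^0·-1^3·-1^1 = +1.
(a,b)_3: α=1, u≡1; β=0, v≡1 (mod 3); (1|3)=+1, (1|3)=+1; sign (−1)^0·+1^0·+1^1 = +1.
(a,b)_7: α=0, u≡5; β=-1, v≡1 (mod 7); (5|7)=-1, (1|7)=+1; sign (−1)^0·-1^-1·+1^0 = -1.
(a,b)_5: α=0, u≡4; β=2, v≡3 (mod 5); (4|5)=+1, (3|5)=-1; sign (−1)^0·+1^2·-1^0 = +1.
(a,b)_2: α=1, β=2; u≡3, v≡7 (mod 8); ε(u)ε(v)=1·1, αω(v)=1·0, βω(u)=2·1; sum ≡ 1  ⇒  -1.
(a,b)_17: α=0, u≡11; β=1, v≡8 (mod 17); (11|17)=-1, (8|17)=+1; sign (−1)^0·-1^1·+1^0 = -1.
(a,b)_29: α=1, u≡4; β=3, v≡8 (mod 29); (4|29)=+1, (8|29)=-1; sign (−1)^0·+1^3·-1^1 = -1.
(a,b)_23: α=1, u≡15; β=2, v≡12 (mod 23); (15|23)=-1, (12|23)=+1; sign (−1)^0·-1^2·+1^1 = +1.
(a,b)_11: α=0, u≡4; β=2, v≡9 (mod 11); (4|11)=+1, (9|11)=+1; sign (−1)^0·+1^2·+1^0 = +1.
(-52026, 44863 / ℚ) ramifies at {2, 7, 17, 29}: a division algebra.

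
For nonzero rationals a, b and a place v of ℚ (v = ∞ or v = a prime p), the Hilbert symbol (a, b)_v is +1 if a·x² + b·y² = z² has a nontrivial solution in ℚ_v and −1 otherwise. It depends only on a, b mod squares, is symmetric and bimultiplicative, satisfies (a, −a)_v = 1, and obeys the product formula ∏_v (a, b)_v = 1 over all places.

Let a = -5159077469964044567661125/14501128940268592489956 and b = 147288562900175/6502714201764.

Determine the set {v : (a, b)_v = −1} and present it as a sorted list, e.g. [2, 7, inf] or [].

[2, 5, 19, 37]

(a, b) ≡ (-5, 28823) mod (ℚ^×)²; places V = {2, 3, 5, 11, 17, 19, 29, 37, 41, 53, ∞}.
(a,b)_5: α=3, u≡1; β=2, v≡3 (mod 5); (1|5)=+1, (3|5)=-1; sign (−1)^0·+1^2·-1^3 = -1.
(a,b)_19: α=2, u≡14; β=1, v≡4 (mod 19); (14|19)=-1, (4|19)=+1; sign (−1)^0·-1^1·+1^2 = -1.
(a,b)_41: α=2, u≡1; β=1, v≡26 (mod 41); (1|41)=+1, (26|41)=-1; sign (−1)^0·+1^1·-1^2 = +1.
(a,b)_∞: sgn(-5)=−, sgn(28823)=+, so +1.
(a,b)_3: α=-22, u≡1; β=-14, v≡2 (mod 3); (1|3)=+1, (2|3)=-1; sign (−1)^0·+1^-14·-1^-22 = +1.
(a,b)_11: α=-4, u≡6; β=-2, v≡9 (mod 11); (6|11)=-1, (9|11)=+1; sign (−1)^0·-1^-2·+1^-4 = +1.
(a,b)_17: α=4, u≡10; β=2, v≡13 (mod 17); (10|17)=-1, (13|17)=+1; sign (−1)^0·-1^2·+1^4 = +1.
(a,b)_29: α=6, u≡28; β=4, v≡10 (mod 29); (28|29)=+1, (10|29)=-1; sign (−1)^0·+1^4·-1^6 = +1.
(a,b)_37: α=2, u≡2; β=1, v≡19 (mod 37); (2|37)=-1, (19|37)=-1; sign (−1)^0·-1^1·-1^2 = -1.
(a,b)_2: α=-2, β=-2; u≡3, v≡7 (mod 8); ε(u)ε(v)=1·1, αω(v)=-2·0, βω(u)=-2·1; sum ≡ 1  ⇒  -1.
(a,b)_53: α=-4, u≡5; β=-2, v≡4 (mod 53); (5|53)=-1, (4|53)=+1; sign (−1)^0·-1^-2·+1^-4 = +1.
Ram(-5, 28823) = {2, 5, 19, 37}; no ℚ_2-point on the conic.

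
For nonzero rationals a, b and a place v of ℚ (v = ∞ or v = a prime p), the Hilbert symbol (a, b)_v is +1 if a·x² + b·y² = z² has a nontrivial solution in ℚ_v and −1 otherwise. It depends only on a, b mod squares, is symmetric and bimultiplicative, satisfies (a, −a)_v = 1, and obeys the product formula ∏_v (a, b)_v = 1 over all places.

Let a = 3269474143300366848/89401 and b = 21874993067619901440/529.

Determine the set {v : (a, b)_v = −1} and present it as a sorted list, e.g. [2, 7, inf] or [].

[3, 5, 11, 19]

Mod squares: a ≡ 2, b ≡ 106590. Check v ∈ {∞, 2, 3, 5, 7, 11, 13, 17, 19, 23}.
v=5: a=5^0·(≡3), b=5^1·(≡2) mod 5; (3|5)=-1, (2|5)=-1; (−1)^{0·1·2}·(-1)^1·(-1)^0 = -1.
v=19: a=19^2·(≡10), b=19^3·(≡7) mod 19; (10|19)=-1, (7|19)=+1; (−1)^{2·3·9}·(-1)^3·(+1)^2 = -1.
v=23: a=23^-2·(≡6), b=23^-2·(≡6) mod 23; (6|23)=+1, (6|23)=+1; (−1)^{-2·-2·11}·(+1)^-2·(+1)^-2 = +1.
v=11: a=11^2·(≡10), b=11^3·(≡7) mod 11; (10|11)=-1, (7|11)=-1; (−1)^{2·3·5}·(-1)^3·(-1)^2 = -1.
v=17: a=17^4·(≡13), b=17^3·(≡11) mod 17; (13|17)=+1, (11|17)=-1; (−1)^{4·3·8}·(+1)^3·(-1)^4 = +1.
v=2: v_2(a)=9, v_2(b)=13; units ≡ 1, 7 (mod 8); ε·ε+αω+βω = 0·1+9·0+13·0 ≡ 0  ⇒  (a,b)_2 = +1.
v=3: a=3^6·(≡2), b=3^5·(≡1) mod 3; (2|3)=-1, (1|3)=+1; (−1)^{6·5·1}·(-1)^5·(+1)^6 = -1.
v=∞: 2 > 0 and 106590 > 0  ⇒  (a,b)_∞ = +1.
v=13: a=13^-2·(≡6), b=13^0·(≡4) mod 13; (6|13)=-1, (4|13)=+1; (−1)^{-2·0·6}·(-1)^0·(+1)^-2 = +1.
v=7: a=7^4·(≡1), b=7^2·(≡2) mod 7; (1|7)=+1, (2|7)=+1; (−1)^{4·2·3}·(+1)^2·(+1)^4 = +1.
Ram(2, 106590) = {3, 5, 11, 19}; no ℚ_3-point on the conic.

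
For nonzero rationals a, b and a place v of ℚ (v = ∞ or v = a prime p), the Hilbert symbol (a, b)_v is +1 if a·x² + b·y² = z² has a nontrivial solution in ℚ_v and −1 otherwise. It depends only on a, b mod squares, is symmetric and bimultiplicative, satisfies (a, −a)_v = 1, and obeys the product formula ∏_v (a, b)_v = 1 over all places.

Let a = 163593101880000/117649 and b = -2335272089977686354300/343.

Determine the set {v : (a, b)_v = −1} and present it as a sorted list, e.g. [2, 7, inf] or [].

Mod squares: a ≡ 5083, b ≡ -161. Check v ∈ {∞, 2, 3, 5, 7, 13, 17, 23}.
v=23: a=23^3·(≡20), b=23^5·(≡3) mod 23; (20|23)=-1, (3|23)=+1; (−1)^{3·5·11}·(-1)^5·(+1)^3 = +1.
v=7: a=7^-6·(≡2), b=7^-3·(≡6) mod 7; (2|7)=+1, (6|7)=-1; (−1)^{-6·-3·3}·(+1)^-3·(-1)^-6 = +1.
v=17: a=17^1·(≡3), b=17^4·(≡9) mod 17; (3|17)=-1, (9|17)=+1; (−1)^{1·4·8}·(-1)^4·(+1)^1 = +1.
v=2: v_2(a)=6, v_2(b)=2; units ≡ 3, 7 (mod 8); ε·ε+αω+βω = 1·1+6·0+2·1 ≡ 1  ⇒  (a,b)_2 = -1.
v=5: a=5^4·(≡2), b=5^2·(≡1) mod 5; (2|5)=-1, (1|5)=+1; (−1)^{4·2·2}·(-1)^2·(+1)^4 = +1.
v=∞: 5083 > 0 and -161 < 0  ⇒  (a,b)_∞ = +1.
v=13: a=13^3·(≡3), b=13^6·(≡7) mod 13; (3|13)=+1, (7|13)=-1; (−1)^{3·6·6}·(+1)^6·(-1)^3 = -1.
v=3: a=3^2·(≡1), b=3^2·(≡1) mod 3; (1|3)=+1, (1|3)=+1; (−1)^{2·2·1}·(+1)^2·(+1)^2 = +1.
(5083, -161 / ℚ) ramifies at {2, 13}: a division algebra.

[2, 13]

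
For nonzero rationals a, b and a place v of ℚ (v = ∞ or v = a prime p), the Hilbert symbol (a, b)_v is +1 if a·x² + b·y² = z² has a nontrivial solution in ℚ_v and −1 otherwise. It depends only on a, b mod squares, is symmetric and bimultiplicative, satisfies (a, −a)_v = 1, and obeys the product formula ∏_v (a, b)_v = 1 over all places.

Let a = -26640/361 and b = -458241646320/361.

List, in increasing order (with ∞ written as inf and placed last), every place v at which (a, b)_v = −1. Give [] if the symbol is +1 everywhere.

[5, 23, 29, inf]

Mod squares: a ≡ -185, b ≡ -2324495. Check v ∈ {∞, 2, 3, 5, 17, 19, 23, 29, 37, 41}.
v=29: a=29^0·(≡12), b=29^1·(≡4) mod 29; (12|29)=-1, (4|29)=+1; (−1)^{0·1·14}·(-1)^1·(+1)^0 = -1.
v=5: a=5^1·(≡2), b=5^1·(≡1) mod 5; (2|5)=-1, (1|5)=+1; (−1)^{1·1·2}·(-1)^1·(+1)^1 = -1.
v=∞: -185 < 0 and -2324495 < 0  ⇒  (a,b)_∞ = -1.
v=2: v_2(a)=4, v_2(b)=4; units ≡ 7, 1 (mod 8); ε·ε+αω+βω = 1·0+4·0+4·0 ≡ 0  ⇒  (a,b)_2 = +1.
v=17: a=17^0·(≡4), b=17^1·(≡13) mod 17; (4|17)=+1, (13|17)=+1; (−1)^{0·1·8}·(+1)^1·(+1)^0 = +1.
v=23: a=23^0·(≡14), b=23^1·(≡21) mod 23; (14|23)=-1, (21|23)=-1; (−1)^{0·1·11}·(-1)^1·(-1)^0 = -1.
v=37: a=37^1·(≡6), b=37^2·(≡1) mod 37; (6|37)=-1, (1|37)=+1; (−1)^{1·2·18}·(-1)^2·(+1)^1 = +1.
v=19: a=19^-2·(≡17), b=19^-2·(≡14) mod 19; (17|19)=+1, (14|19)=-1; (−1)^{-2·-2·9}·(+1)^-2·(-1)^-2 = +1.
v=3: a=3^2·(≡1), b=3^2·(≡1) mod 3; (1|3)=+1, (1|3)=+1; (−1)^{2·2·1}·(+1)^2·(+1)^2 = +1.
v=41: a=41^0·(≡9), b=41^1·(≡33) mod 41; (9|41)=+1, (33|41)=+1; (−1)^{0·1·20}·(+1)^1·(+1)^0 = +1.
|Ram(-185, -2324495)| = 4, even; anisotropic at {5, 23, 29, ∞}.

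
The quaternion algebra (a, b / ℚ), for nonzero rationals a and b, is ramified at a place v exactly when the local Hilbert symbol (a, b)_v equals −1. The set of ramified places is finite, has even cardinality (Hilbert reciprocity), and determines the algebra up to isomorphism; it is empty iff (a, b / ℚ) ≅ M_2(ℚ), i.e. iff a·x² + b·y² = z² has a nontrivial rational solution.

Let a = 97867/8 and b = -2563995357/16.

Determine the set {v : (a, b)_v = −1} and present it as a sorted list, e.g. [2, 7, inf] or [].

[3, 7, 11, 31]

(a, b) ≡ (195734, -154077) mod (ℚ^×)²; places V = {2, 3, 7, 11, 23, 29, 31, 41, 43, ∞}.
(a,b)_7: α=1, u≡2; β=1, v≡4 (mod 7); (2|7)=+1, (4|7)=+1; sign (−1)^1·+1^1·+1^1 = -1.
(a,b)_31: α=1, u≡11; β=0, v≡22 (mod 31); (11|31)=-1, (22|31)=-1; sign (−1)^0·-1^0·-1^1 = -1.
(a,b)_3: α=0, u≡2; β=3, v≡1 (mod 3); (2|3)=-1, (1|3)=+1; sign (−1)^0·-1^3·+1^0 = -1.
(a,b)_23: α=0, u≡6; β=1, v≡7 (mod 23); (6|23)=+1, (7|23)=-1; sign (−1)^0·+1^1·-1^0 = +1.
(a,b)_∞: sgn(195734)=+, sgn(-154077)=−, so +1.
(a,b)_41: α=1, u≡37; β=0, v≡33 (mod 41); (37|41)=+1, (33|41)=+1; sign (−1)^0·+1^0·+1^1 = +1.
(a,b)_2: α=-3, β=-4; u≡3, v≡3 (mod 8); ε(u)ε(v)=1·1, αω(v)=-3·1, βω(u)=-4·1; sum ≡ 0  ⇒  +1.
(a,b)_29: α=0, u≡28; β=1, v≡20 (mod 29); (28|29)=+1, (20|29)=+1; sign (−1)^0·+1^1·+1^0 = +1.
(a,b)_11: α=1, u≡8; β=1, v≡6 (mod 11); (8|11)=-1, (6|11)=-1; sign (−1)^1·-1^1·-1^1 = -1.
(a,b)_43: α=0, u≡16; β=2, v≡17 (mod 43); (16|43)=+1, (17|43)=+1; sign (−1)^0·+1^2·+1^0 = +1.
(195734, -154077 / ℚ) ramifies at {3, 7, 11, 31}: a division algebra.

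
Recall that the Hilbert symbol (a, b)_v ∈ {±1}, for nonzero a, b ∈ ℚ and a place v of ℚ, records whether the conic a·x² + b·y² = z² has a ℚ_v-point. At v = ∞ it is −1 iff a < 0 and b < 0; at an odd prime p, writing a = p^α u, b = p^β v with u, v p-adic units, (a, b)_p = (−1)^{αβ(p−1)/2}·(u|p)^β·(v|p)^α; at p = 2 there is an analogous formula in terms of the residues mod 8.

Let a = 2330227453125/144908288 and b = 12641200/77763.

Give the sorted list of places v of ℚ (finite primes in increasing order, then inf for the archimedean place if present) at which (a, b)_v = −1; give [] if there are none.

[11, 13]

(a, b) ≡ (14586, 561) mod (ℚ^×)²; places V = {2, 3, 5, 7, 11, 13, 17, 19, 23, ∞}.
(a,b)_11: α=3, u≡2; β=1, v≡2 (mod 11); (2|11)=-1, (2|11)=-1; sign (−1)^1·-1^1·-1^3 = -1.
(a,b)_5: α=6, u≡4; β=2, v≡1 (mod 5); (4|5)=+1, (1|5)=+1; sign (−1)^0·+1^2·+1^6 = +1.
(a,b)_7: α=-2, u≡5; β=-2, v≡1 (mod 7); (5|7)=-1, (1|7)=+1; sign (−1)^0·-1^-2·+1^-2 = +1.
(a,b)_23: α=0, u≡4; β=-2, v≡1 (mod 23); (4|23)=+1, (1|23)=+1; sign (−1)^0·+1^-2·+1^0 = +1.
(a,b)_19: α=-2, u≡2; β=0, v≡8 (mod 19); (2|19)=-1, (8|19)=-1; sign (−1)^0·-1^0·-1^-2 = +1.
(a,b)_13: α=3, u≡1; β=2, v≡5 (mod 13); (1|13)=+1, (5|13)=-1; sign (−1)^0·+1^2·-1^3 = -1.
(a,b)_2: α=-13, β=4; u≡5, v≡1 (mod 8); ε(u)ε(v)=0·0, αω(v)=-13·0, βω(u)=4·1; sum ≡ 0  ⇒  +1.
(a,b)_3: α=1, u≡2; β=-1, v≡1 (mod 3); (2|3)=-1, (1|3)=+1; sign (−1)^1·-1^-1·+1^1 = +1.
(a,b)_∞: sgn(14586)=+, sgn(561)=+, so +1.
(a,b)_17: α=1, u≡16; β=1, v≡4 (mod 17); (16|17)=+1, (4|17)=+1; sign (−1)^0·+1^1·+1^1 = +1.
(14586, 561 / ℚ) ramifies at {11, 13}: a division algebra.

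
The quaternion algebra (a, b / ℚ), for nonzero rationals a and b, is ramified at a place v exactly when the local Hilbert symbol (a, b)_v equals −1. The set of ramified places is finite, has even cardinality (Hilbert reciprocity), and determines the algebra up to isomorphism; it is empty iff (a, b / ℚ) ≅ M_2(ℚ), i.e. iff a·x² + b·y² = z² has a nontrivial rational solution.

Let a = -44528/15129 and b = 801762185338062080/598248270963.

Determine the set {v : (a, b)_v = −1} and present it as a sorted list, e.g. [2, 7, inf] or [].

Mod squares: a ≡ -23, b ≡ 615. Check v ∈ {∞, 2, 3, 5, 7, 11, 17, 23, 41}.
v=41: a=41^-2·(≡18), b=41^-3·(≡6) mod 41; (18|41)=+1, (6|41)=-1; (−1)^{-2·-3·20}·(+1)^-3·(-1)^-2 = +1.
v=3: a=3^-2·(≡1), b=3^-11·(≡1) mod 3; (1|3)=+1, (1|3)=+1; (−1)^{-2·-11·1}·(+1)^-11·(+1)^-2 = +1.
v=2: v_2(a)=4, v_2(b)=8; units ≡ 1, 7 (mod 8); ε·ε+αω+βω = 0·1+4·0+8·0 ≡ 0  ⇒  (a,b)_2 = +1.
v=17: a=17^0·(≡5), b=17^2·(≡14) mod 17; (5|17)=-1, (14|17)=-1; (−1)^{0·2·8}·(-1)^2·(-1)^0 = +1.
v=7: a=7^0·(≡3), b=7^-2·(≡3) mod 7; (3|7)=-1, (3|7)=-1; (−1)^{0·-2·3}·(-1)^-2·(-1)^0 = +1.
v=5: a=5^0·(≡3), b=5^1·(≡2) mod 5; (3|5)=-1, (2|5)=-1; (−1)^{0·1·2}·(-1)^1·(-1)^0 = -1.
v=23: a=23^1·(≡10), b=23^6·(≡19) mod 23; (10|23)=-1, (19|23)=-1; (−1)^{1·6·11}·(-1)^6·(-1)^1 = -1.
v=11: a=11^2·(≡7), b=11^4·(≡6) mod 11; (7|11)=-1, (6|11)=-1; (−1)^{2·4·5}·(-1)^4·(-1)^2 = +1.
v=∞: -23 < 0 and 615 > 0  ⇒  (a,b)_∞ = +1.
|Ram(-23, 615)| = 2, even; anisotropic at {5, 23}.

[5, 23]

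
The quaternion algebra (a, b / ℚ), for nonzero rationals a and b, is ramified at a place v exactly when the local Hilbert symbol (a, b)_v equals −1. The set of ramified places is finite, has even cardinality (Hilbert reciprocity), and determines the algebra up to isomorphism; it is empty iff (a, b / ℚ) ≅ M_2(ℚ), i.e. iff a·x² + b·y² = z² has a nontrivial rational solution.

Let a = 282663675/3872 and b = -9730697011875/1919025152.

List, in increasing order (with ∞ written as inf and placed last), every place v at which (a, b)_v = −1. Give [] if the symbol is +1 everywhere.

[3, 7, 17, 23]

(a, b) ≡ (966, -16422) mod (ℚ^×)²; places V = {2, 3, 5, 7, 11, 17, 23, ∞}.
(a,b)_23: α=1, u≡14; β=1, v≡7 (mod 23); (14|23)=-1, (7|23)=-1; sign (−1)^1·-1^1·-1^1 = -1.
(a,b)_2: α=-5, β=-17; u≡3, v≡5 (mod 8); ε(u)ε(v)=1·0, αω(v)=-5·1, βω(u)=-17·1; sum ≡ 0  ⇒  +1.
(a,b)_5: α=2, u≡1; β=4, v≡3 (mod 5); (1|5)=+1, (3|5)=-1; sign (−1)^0·+1^4·-1^2 = +1.
(a,b)_17: α=2, u≡5; β=3, v≡5 (mod 17); (5|17)=-1, (5|17)=-1; sign (−1)^0·-1^3·-1^2 = -1.
(a,b)_3: α=5, u≡1; β=9, v≡1 (mod 3); (1|3)=+1, (1|3)=+1; sign (−1)^1·+1^9·+1^5 = -1.
(a,b)_7: α=1, u≡3; β=1, v≡5 (mod 7); (3|7)=-1, (5|7)=-1; sign (−1)^1·-1^1·-1^1 = -1.
(a,b)_∞: sgn(966)=+, sgn(-16422)=−, so +1.
(a,b)_11: α=-2, u≡3; β=-4, v≡1 (mod 11); (3|11)=+1, (1|11)=+1; sign (−1)^0·+1^-4·+1^-2 = +1.
Ram(966, -16422) = {3, 7, 17, 23}; no ℚ_3-point on the conic.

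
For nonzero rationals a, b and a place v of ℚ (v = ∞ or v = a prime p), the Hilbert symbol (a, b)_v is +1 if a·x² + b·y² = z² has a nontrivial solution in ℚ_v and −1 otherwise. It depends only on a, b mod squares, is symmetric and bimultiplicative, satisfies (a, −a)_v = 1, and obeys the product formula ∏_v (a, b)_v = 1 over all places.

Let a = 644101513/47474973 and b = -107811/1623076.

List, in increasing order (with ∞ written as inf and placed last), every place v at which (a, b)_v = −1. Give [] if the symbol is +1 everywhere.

[11, 13, 29, 41]

(a, b) ≡ (571909, -11) mod (ℚ^×)²; places V = {2, 3, 7, 11, 13, 29, 37, 41, ∞}.
(a,b)_37: α=1, u≡4; β=0, v≡10 (mod 37); (4|37)=+1, (10|37)=+1; sign (−1)^0·+1^0·+1^1 = +1.
(a,b)_11: α=4, u≡10; β=3, v≡10 (mod 11); (10|11)=-1, (10|11)=-1; sign (−1)^0·-1^3·-1^4 = -1.
(a,b)_41: α=1, u≡4; β=0, v≡34 (mod 41); (4|41)=+1, (34|41)=-1; sign (−1)^0·+1^0·-1^1 = -1.
(a,b)_7: α=-4, u≡4; β=-4, v≡6 (mod 7); (4|7)=+1, (6|7)=-1; sign (−1)^0·+1^-4·-1^-4 = +1.
(a,b)_2: α=0, β=-2; u≡5, v≡5 (mod 8); ε(u)ε(v)=0·0, αω(v)=0·1, βω(u)=-2·1; sum ≡ 0  ⇒  +1.
(a,b)_29: α=1, u≡22; β=0, v≡10 (mod 29); (22|29)=+1, (10|29)=-1; sign (−1)^0·+1^0·-1^1 = -1.
(a,b)_∞: sgn(571909)=+, sgn(-11)=−, so +1.
(a,b)_3: α=-2, u≡1; β=4, v≡1 (mod 3); (1|3)=+1, (1|3)=+1; sign (−1)^0·+1^4·+1^-2 = +1.
(a,b)_13: α=-3, u≡1; β=-2, v≡5 (mod 13); (1|13)=+1, (5|13)=-1; sign (−1)^0·+1^-2·-1^-3 = -1.
|Ram(571909, -11)| = 4, even; anisotropic at {11, 13, 29, 41}.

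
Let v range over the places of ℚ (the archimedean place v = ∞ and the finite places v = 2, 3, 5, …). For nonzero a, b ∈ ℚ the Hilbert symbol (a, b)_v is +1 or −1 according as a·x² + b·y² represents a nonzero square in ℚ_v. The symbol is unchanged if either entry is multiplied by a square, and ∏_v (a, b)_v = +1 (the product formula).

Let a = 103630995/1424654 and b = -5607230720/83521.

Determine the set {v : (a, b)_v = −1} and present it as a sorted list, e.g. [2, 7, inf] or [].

[2, 13]

Mod squares: a ≡ 2730, b ≡ -5. Check v ∈ {∞, 2, 3, 5, 7, 11, 13, 17, 23, 29}.
v=3: a=3^13·(≡1), b=3^0·(≡1) mod 3; (1|3)=+1, (1|3)=+1; (−1)^{13·0·1}·(+1)^0·(+1)^13 = +1.
v=29: a=29^-2·(≡28), b=29^0·(≡16) mod 29; (28|29)=+1, (16|29)=+1; (−1)^{-2·0·14}·(+1)^0·(+1)^-2 = +1.
v=7: a=7^-1·(≡5), b=7^2·(≡1) mod 7; (5|7)=-1, (1|7)=+1; (−1)^{-1·2·3}·(-1)^2·(+1)^-1 = +1.
v=17: a=17^0·(≡5), b=17^-4·(≡14) mod 17; (5|17)=-1, (14|17)=-1; (−1)^{0·-4·8}·(-1)^-4·(-1)^0 = +1.
v=∞: 2730 > 0 and -5 < 0  ⇒  (a,b)_∞ = +1.
v=13: a=13^1·(≡8), b=13^2·(≡5) mod 13; (8|13)=-1, (5|13)=-1; (−1)^{1·2·6}·(-1)^2·(-1)^1 = -1.
v=23: a=23^0·(≡3), b=23^2·(≡1) mod 23; (3|23)=+1, (1|23)=+1; (−1)^{0·2·11}·(+1)^2·(+1)^0 = +1.
v=11: a=11^-2·(≡7), b=11^0·(≡7) mod 11; (7|11)=-1, (7|11)=-1; (−1)^{-2·0·5}·(-1)^0·(-1)^-2 = +1.
v=5: a=5^1·(≡1), b=5^1·(≡1) mod 5; (1|5)=+1, (1|5)=+1; (−1)^{1·1·2}·(+1)^1·(+1)^1 = +1.
v=2: v_2(a)=-1, v_2(b)=8; units ≡ 5, 3 (mod 8); ε·ε+αω+βω = 0·1+-1·1+8·1 ≡ 1  ⇒  (a,b)_2 = -1.
|Ram(2730, -5)| = 2, even; anisotropic at {2, 13}.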